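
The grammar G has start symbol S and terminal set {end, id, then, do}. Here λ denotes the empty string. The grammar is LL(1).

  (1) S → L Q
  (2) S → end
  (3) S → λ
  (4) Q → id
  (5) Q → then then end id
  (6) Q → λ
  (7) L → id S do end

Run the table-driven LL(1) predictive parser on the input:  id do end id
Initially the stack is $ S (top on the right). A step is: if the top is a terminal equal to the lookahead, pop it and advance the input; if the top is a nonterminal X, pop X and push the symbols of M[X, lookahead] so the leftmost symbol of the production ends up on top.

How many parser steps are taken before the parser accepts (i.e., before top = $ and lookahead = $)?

     Stack            Input           Action
  1  $ S              id do end id $  expand S → L Q
  2  $ Q L            id do end id $  expand L → id S do end
  3  $ Q end do S id  id do end id $  match id
  4  $ Q end do S     do end id $     expand S → λ
  5  $ Q end do       do end id $     match do
  6  $ Q end          end id $        match end
  7  $ Q              id $            expand Q → id
  8  $ id             id $            match id
Accept reached after 8 steps.

8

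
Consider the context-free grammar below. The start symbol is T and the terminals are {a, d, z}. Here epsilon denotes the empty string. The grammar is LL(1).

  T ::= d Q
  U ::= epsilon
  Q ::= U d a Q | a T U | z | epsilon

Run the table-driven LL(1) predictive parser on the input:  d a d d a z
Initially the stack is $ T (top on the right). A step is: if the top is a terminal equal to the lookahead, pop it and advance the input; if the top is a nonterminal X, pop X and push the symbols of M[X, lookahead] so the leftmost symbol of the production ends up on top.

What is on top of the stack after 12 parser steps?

step 1: stack=$ T  input=d a d d a z $  — expand T ::= d Q
step 2: stack=$ Q d  input=d a d d a z $  — match d
step 3: stack=$ Q  input=a d d a z $  — expand Q ::= a T U
step 4: stack=$ U T a  input=a d d a z $  — match a
step 5: stack=$ U T  input=d d a z $  — expand T ::= d Q
step 6: stack=$ U Q d  input=d d a z $  — match d
step 7: stack=$ U Q  input=d a z $  — expand Q ::= U d a Q
step 8: stack=$ U Q a d U  input=d a z $  — expand U ::= epsilon
step 9: stack=$ U Q a d  input=d a z $  — match d
step 10: stack=$ U Q a  input=a z $  — match a
step 11: stack=$ U Q  input=z $  — expand Q ::= z
step 12: stack=$ U z  input=z $  — match z
Stack after step 12: $ U (top = U).

U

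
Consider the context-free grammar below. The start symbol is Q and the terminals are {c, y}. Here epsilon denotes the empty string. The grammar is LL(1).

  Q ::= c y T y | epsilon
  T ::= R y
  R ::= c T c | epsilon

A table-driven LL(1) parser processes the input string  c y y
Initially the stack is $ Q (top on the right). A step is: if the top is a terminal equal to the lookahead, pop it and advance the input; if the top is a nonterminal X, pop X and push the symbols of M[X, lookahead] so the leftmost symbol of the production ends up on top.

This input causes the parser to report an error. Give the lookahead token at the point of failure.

$

     Stack      Input    Action
  1  $ Q        c y y $  expand Q ::= c y T y
  2  $ y T y c  c y y $  match c
  3  $ y T y    y y $    match y
  4  $ y T      y $      expand T ::= R y
  5  $ y y R    y $      expand R ::= epsilon
  6  $ y y      y $      match y
  7  $ y        $        error: top is terminal y but lookahead is $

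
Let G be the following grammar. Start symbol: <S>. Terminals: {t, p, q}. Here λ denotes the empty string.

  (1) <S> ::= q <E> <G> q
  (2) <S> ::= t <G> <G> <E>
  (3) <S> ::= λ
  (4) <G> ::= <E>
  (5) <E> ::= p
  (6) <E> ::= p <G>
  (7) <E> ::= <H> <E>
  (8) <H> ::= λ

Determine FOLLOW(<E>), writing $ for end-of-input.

FIRST(<S>) = {λ, q, t}
FIRST(<H>) = {λ}
FIRST(<E>) = {p}  (via <H> <E>)
FIRST(<G>) = {p}  (via <E>)
FOLLOW(<S>) includes $ since <S> is the start symbol.
FOLLOW(<S>): <S> appears on no right-hand side. Thus FOLLOW(<S>) = {$}.
FOLLOW(<H>): in <E>::=<H> <E>, <H> is followed by <E> with FIRST {p}. Thus FOLLOW(<H>) = {p}.
FOLLOW(<G>): in <S>::=q <E> <G> q, <G> is followed by q with FIRST {q}; in <S>::=t <G> <G> <E> (occurrence 1), <G> is followed by <G> <E> with FIRST {p}; in <S>::=t <G> <G> <E> (occurrence 2), <G> is followed by <E> with FIRST {p}; in <E>::=p <G>, the suffix after <G> is empty, so FOLLOW(<G>) ⊇ FOLLOW(<E>) = {$, p, q}. Thus FOLLOW(<G>) = {$, p, q}.
FOLLOW(<E>): in <S>::=q <E> <G> q, <E> is followed by <G> q with FIRST {p}; in <S>::=t <G> <G> <E>, the suffix after <E> is empty, so FOLLOW(<E>) ⊇ FOLLOW(<S>) = {$}; in <G>::=<E>, the suffix after <E> is empty, so FOLLOW(<E>) ⊇ FOLLOW(<G>) = {$, p, q}; in <E>::=<H> <E>, the suffix after <E> is empty (adds nothing new). Thus FOLLOW(<E>) = {$, p, q}.

{$, p, q}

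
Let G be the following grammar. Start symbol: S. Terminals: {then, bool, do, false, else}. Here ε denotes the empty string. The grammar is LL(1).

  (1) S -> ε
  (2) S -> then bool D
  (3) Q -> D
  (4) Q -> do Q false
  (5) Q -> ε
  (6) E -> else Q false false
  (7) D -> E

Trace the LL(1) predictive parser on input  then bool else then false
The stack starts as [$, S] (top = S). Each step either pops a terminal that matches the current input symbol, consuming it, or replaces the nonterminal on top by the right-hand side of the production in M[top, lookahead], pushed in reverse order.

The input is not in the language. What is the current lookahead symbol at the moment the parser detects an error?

     Stack                 Input                        Action
  1  $ S                   then bool else then false $  expand S -> then bool D
  2  $ D bool then         then bool else then false $  match then
  3  $ D bool              bool else then false $       match bool
  4  $ D                   else then false $            expand D -> E
  5  $ E                   else then false $            expand E -> else Q false false
  6  $ false false Q else  else then false $            match else
  7  $ false false Q       then false $                 error: M[Q, then] is empty

then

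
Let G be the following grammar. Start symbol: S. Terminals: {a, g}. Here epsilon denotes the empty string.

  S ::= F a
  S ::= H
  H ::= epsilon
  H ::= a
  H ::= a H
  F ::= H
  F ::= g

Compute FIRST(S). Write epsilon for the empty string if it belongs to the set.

FIRST(H) = {epsilon, a}
FIRST(F) = {epsilon, a, g}  (via H)
FIRST(S) = {epsilon, a, g}  (via F a, H)

{epsilon, a, g}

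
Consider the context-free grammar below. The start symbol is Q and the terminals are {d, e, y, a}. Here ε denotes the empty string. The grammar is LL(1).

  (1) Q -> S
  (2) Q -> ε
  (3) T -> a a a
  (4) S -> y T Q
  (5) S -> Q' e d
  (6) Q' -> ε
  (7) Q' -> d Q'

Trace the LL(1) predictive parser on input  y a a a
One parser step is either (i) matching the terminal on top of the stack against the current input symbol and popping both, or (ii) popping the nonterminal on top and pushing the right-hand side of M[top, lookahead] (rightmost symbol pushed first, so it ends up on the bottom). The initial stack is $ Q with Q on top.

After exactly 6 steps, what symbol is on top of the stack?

step 1: stack=$ Q  input=y a a a $  — expand Q -> S
step 2: stack=$ S  input=y a a a $  — expand S -> y T Q
step 3: stack=$ Q T y  input=y a a a $  — match y
step 4: stack=$ Q T  input=a a a $  — expand T -> a a a
step 5: stack=$ Q a a a  input=a a a $  — match a
step 6: stack=$ Q a a  input=a a $  — match a
Stack after step 6: $ Q a (top = a).

a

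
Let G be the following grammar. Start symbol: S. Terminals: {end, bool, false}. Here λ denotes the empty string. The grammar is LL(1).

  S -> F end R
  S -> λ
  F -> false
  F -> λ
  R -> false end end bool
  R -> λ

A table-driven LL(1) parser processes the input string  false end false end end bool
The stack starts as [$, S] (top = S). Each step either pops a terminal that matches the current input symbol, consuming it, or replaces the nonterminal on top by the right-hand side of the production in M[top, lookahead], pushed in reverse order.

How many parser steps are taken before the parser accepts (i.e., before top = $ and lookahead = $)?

     Stack                 Input                           Action
  1  $ S                   false end false end end bool $  expand S -> F end R
  2  $ R end F             false end false end end bool $  expand F -> false
  3  $ R end false         false end false end end bool $  match false
  4  $ R end               end false end end bool $        match end
  5  $ R                   false end end bool $            expand R -> false end end bool
  6  $ bool end end false  false end end bool $            match false
  7  $ bool end end        end end bool $                  match end
  8  $ bool end            end bool $                      match end
  9  $ bool                bool $                          match bool
Accept reached after 9 steps.

9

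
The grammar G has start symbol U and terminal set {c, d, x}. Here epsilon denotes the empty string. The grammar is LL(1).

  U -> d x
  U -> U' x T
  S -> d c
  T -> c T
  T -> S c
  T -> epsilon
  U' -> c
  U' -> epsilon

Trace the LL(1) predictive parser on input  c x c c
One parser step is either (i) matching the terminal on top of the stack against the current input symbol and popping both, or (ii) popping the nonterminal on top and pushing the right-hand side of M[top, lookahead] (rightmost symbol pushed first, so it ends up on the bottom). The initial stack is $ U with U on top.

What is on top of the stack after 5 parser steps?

c

     Stack     Input      Action
  1  $ U       c x c c $  expand U -> U' x T
  2  $ T x U'  c x c c $  expand U' -> c
  3  $ T x c   c x c c $  match c
  4  $ T x     x c c $    match x
  5  $ T       c c $      expand T -> c T
Stack after step 5: $ T c (top = c).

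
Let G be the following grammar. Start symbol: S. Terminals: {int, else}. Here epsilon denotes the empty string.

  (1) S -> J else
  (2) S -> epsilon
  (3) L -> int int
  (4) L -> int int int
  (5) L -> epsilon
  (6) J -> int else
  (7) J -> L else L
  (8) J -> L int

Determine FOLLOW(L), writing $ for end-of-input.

{else, int}

FIRST(L): from L->int int we get {int}; from L->int int int we get {int}; from L->epsilon we get {epsilon}. So FIRST(L) = {epsilon, int}.
FIRST(J): from J->int else we get {int}; from J->L else L we get {else, int}; from J->L int we get {int}. So FIRST(J) = {else, int}.
FIRST(S): from S->J else we get {else, int}; from S->epsilon we get {epsilon}. So FIRST(S) = {epsilon, else, int}.
FOLLOW(S) includes $ since S is the start symbol.
FOLLOW(S): S appears on no right-hand side. Thus FOLLOW(S) = {$}.
FOLLOW(J): in S->J else, J is followed by else with FIRST {else}. Thus FOLLOW(J) = {else}.
FOLLOW(L): in J->L else L (occurrence 1), L is followed by else L with FIRST {else}; in J->L else L (occurrence 2), the suffix after L is empty, so FOLLOW(L) ⊇ FOLLOW(J) = {else}; in J->L int, L is followed by int with FIRST {int}. Thus FOLLOW(L) = {else, int}.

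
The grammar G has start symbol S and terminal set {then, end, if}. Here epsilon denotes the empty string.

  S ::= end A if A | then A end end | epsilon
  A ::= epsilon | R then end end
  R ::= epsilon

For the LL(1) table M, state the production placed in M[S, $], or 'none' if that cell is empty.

FIRST(S) = {epsilon, end, then}
FIRST(R) = {epsilon}
FIRST(A) = {epsilon, then}  (via R then end end)
FOLLOW(S) includes $ since S is the start symbol.
FOLLOW(S): S appears on no right-hand side. Thus FOLLOW(S) = {$}.
For S ::= end A if A: FIRST(end A if A) = {end}, so it goes in M[S, t] for t ∈ {end}.
For S ::= then A end end: FIRST(then A end end) = {then}, so it goes in M[S, t] for t ∈ {then}.
For S ::= epsilon: FIRST(epsilon) = {epsilon}, so it goes in M[S, t] for t ∈ {}; since epsilon ∈ FIRST, also for every t ∈ FOLLOW(S) = {$}.

S ::= epsilon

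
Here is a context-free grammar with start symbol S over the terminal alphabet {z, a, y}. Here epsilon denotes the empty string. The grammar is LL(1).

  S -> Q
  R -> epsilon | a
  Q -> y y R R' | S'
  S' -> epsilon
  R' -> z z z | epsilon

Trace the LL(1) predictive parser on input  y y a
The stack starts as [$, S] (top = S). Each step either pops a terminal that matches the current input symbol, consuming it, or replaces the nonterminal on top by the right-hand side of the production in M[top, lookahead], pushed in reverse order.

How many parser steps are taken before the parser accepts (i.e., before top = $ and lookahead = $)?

     Stack       Input    Action
  1  $ S         y y a $  expand S -> Q
  2  $ Q         y y a $  expand Q -> y y R R'
  3  $ R' R y y  y y a $  match y
  4  $ R' R y    y a $    match y
  5  $ R' R      a $      expand R -> a
  6  $ R' a      a $      match a
  7  $ R'        $        expand R' -> epsilon
Accept reached after 7 steps.

7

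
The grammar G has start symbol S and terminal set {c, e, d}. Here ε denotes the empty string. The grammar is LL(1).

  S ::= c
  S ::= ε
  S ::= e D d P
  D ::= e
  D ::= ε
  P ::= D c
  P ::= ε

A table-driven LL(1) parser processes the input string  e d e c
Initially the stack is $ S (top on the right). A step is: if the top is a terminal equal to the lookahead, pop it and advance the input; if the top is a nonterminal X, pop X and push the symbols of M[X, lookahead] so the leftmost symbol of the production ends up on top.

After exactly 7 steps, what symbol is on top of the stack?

c

     Stack      Input      Action
  1  $ S        e d e c $  expand S ::= e D d P
  2  $ P d D e  e d e c $  match e
  3  $ P d D    d e c $    expand D ::= ε
  4  $ P d      d e c $    match d
  5  $ P        e c $      expand P ::= D c
  6  $ c D      e c $      expand D ::= e
  7  $ c e      e c $      match e
Stack after step 7: $ c (top = c).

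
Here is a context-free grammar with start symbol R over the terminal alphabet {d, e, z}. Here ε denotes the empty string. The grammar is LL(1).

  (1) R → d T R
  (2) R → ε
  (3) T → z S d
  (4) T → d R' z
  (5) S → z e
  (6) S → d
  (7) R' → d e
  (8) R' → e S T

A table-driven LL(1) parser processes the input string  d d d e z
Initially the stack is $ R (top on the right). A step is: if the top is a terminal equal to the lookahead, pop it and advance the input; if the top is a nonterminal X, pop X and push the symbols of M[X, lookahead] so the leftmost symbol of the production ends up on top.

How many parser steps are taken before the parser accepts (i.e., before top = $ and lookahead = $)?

9

step 1: stack=$ R  input=d d d e z $  — expand R → d T R
step 2: stack=$ R T d  input=d d d e z $  — match d
step 3: stack=$ R T  input=d d e z $  — expand T → d R' z
step 4: stack=$ R z R' d  input=d d e z $  — match d
step 5: stack=$ R z R'  input=d e z $  — expand R' → d e
step 6: stack=$ R z e d  input=d e z $  — match d
step 7: stack=$ R z e  input=e z $  — match e
step 8: stack=$ R z  input=z $  — match z
step 9: stack=$ R  input=$  — expand R → ε
Accept reached after 9 steps.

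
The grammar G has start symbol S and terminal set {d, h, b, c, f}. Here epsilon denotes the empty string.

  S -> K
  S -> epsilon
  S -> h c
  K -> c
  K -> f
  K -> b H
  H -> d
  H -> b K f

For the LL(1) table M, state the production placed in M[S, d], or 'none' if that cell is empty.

FIRST(K) = {b, c, f}
FIRST(H) = {b, d}
FIRST(S) = {epsilon, b, c, f, h}  (via K)
FOLLOW(S) includes $ since S is the start symbol.
FOLLOW(S): S appears on no right-hand side. Thus FOLLOW(S) = {$}.
For S -> K: FIRST(K) = {b, c, f}, so it goes in M[S, t] for t ∈ {b, c, f}.
For S -> epsilon: FIRST(epsilon) = {epsilon}, so it goes in M[S, t] for t ∈ {}; since epsilon ∈ FIRST, also for every t ∈ FOLLOW(S) = {$}.
For S -> h c: FIRST(h c) = {h}, so it goes in M[S, t] for t ∈ {h}.
None of these place a production in M[S, d].

none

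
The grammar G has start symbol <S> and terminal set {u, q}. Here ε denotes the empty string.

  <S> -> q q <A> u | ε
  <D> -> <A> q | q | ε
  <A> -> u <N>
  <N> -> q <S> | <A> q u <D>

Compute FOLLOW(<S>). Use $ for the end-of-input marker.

FIRST(<S>): from <S>->q q <A> u we get {q}; from <S>->ε we get {ε}. So FIRST(<S>) = {ε, q}.
FIRST(<A>): from <A>->u <N> we get {u}. So FIRST(<A>) = {u}.
FIRST(<D>): from <D>-><A> q we get {u}; from <D>->q we get {q}; from <D>->ε we get {ε}. So FIRST(<D>) = {ε, q, u}.
FIRST(<N>): from <N>->q <S> we get {q}; from <N>-><A> q u <D> we get {u}. So FIRST(<N>) = {q, u}.
FOLLOW(<S>) includes $ since <S> is the start symbol.
FOLLOW(<A>): in <S>->q q <A> u, <A> is followed by u with FIRST {u}; in <D>-><A> q, <A> is followed by q with FIRST {q}; in <N>-><A> q u <D>, <A> is followed by q u <D> with FIRST {q}. Thus FOLLOW(<A>) = {q, u}.
FOLLOW(<N>): in <A>->u <N>, the suffix after <N> is empty, so FOLLOW(<N>) ⊇ FOLLOW(<A>) = {q, u}. Thus FOLLOW(<N>) = {q, u}.
FOLLOW(<S>): in <N>->q <S>, the suffix after <S> is empty, so FOLLOW(<S>) ⊇ FOLLOW(<N>) = {q, u}. Thus FOLLOW(<S>) = {$, q, u}.
FOLLOW(<D>): in <N>-><A> q u <D>, the suffix after <D> is empty, so FOLLOW(<D>) ⊇ FOLLOW(<N>) = {q, u}. Thus FOLLOW(<D>) = {q, u}.

{$, q, u}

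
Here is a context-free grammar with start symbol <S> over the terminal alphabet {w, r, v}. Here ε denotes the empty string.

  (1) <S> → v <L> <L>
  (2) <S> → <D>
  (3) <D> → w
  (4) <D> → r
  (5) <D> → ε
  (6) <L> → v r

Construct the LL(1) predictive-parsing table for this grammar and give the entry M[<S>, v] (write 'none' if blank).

<S> → v <L> <L>

FIRST(<D>) = {ε, r, w}
FIRST(<L>) = {v}
FIRST(<S>) = {ε, r, v, w}  (via <D>)
FOLLOW(<S>) includes $ since <S> is the start symbol.
FOLLOW(<S>): <S> appears on no right-hand side. Thus FOLLOW(<S>) = {$}.
For <S> → v <L> <L>: FIRST(v <L> <L>) = {v}, so it goes in M[<S>, t] for t ∈ {v}.
For <S> → <D>: FIRST(<D>) = {ε, r, w}, so it goes in M[<S>, t] for t ∈ {r, w}; since ε ∈ FIRST, also for every t ∈ FOLLOW(<S>) = {$}.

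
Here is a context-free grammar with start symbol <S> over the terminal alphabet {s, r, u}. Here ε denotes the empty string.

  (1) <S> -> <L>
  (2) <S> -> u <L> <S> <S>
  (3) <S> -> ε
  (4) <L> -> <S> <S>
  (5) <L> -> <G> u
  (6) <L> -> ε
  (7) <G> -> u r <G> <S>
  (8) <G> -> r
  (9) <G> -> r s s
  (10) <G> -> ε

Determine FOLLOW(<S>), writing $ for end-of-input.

{$, r, u}

FIRST(<G>): from <G>->u r <G> <S> we get {u}; from <G>->r we get {r}; from <G>->r s s we get {r}; from <G>->ε we get {ε}. So FIRST(<G>) = {ε, r, u}.
FIRST(<S>): from <S>-><L> we get {ε, r, u}; from <S>->u <L> <S> <S> we get {u}; from <S>->ε we get {ε}. So FIRST(<S>) = {ε, r, u}.
FIRST(<L>): from <L>-><S> <S> we get {ε, r, u}; from <L>-><G> u we get {r, u}; from <L>->ε we get {ε}. So FIRST(<L>) = {ε, r, u}.
FOLLOW(<S>) includes $ since <S> is the start symbol.
FOLLOW(<G>): in <L>-><G> u, <G> is followed by u with FIRST {u}; in <G>->u r <G> <S>, <G> is followed by <S> with FIRST {ε, r, u}; in <G>->u r <G> <S>, the suffix after <G> is nullable (adds nothing new). Thus FOLLOW(<G>) = {r, u}.
FOLLOW(<S>): in <S>->u <L> <S> <S> (occurrence 1), <S> is followed by <S> with FIRST {ε, r, u}; in <S>->u <L> <S> <S> (occurrence 1), the suffix after <S> is nullable (adds nothing new); in <S>->u <L> <S> <S> (occurrence 2), the suffix after <S> is empty (adds nothing new); in <L>-><S> <S> (occurrence 1), <S> is followed by <S> with FIRST {ε, r, u}; in <L>-><S> <S> (occurrence 1), the suffix after <S> is nullable, so FOLLOW(<S>) ⊇ FOLLOW(<L>) = {$, r, u}; in <L>-><S> <S> (occurrence 2), the suffix after <S> is empty, so FOLLOW(<S>) ⊇ FOLLOW(<L>) = {$, r, u}; in <G>->u r <G> <S>, the suffix after <S> is empty, so FOLLOW(<S>) ⊇ FOLLOW(<G>) = {r, u}. Thus FOLLOW(<S>) = {$, r, u}.
FOLLOW(<L>): in <S>-><L>, the suffix after <L> is empty, so FOLLOW(<L>) ⊇ FOLLOW(<S>) = {$, r, u}; in <S>->u <L> <S> <S>, <L> is followed by <S> <S> with FIRST {ε, r, u}; in <S>->u <L> <S> <S>, the suffix after <L> is nullable, so FOLLOW(<L>) ⊇ FOLLOW(<S>) = {$, r, u}. Thus FOLLOW(<L>) = {$, r, u}.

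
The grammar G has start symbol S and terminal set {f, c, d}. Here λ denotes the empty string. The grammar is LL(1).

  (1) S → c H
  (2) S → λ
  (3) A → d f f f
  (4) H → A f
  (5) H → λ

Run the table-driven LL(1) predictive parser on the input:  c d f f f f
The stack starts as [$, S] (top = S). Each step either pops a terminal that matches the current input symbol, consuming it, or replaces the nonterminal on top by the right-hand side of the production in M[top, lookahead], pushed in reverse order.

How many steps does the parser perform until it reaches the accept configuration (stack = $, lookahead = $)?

9

step 1: stack=$ S  input=c d f f f f $  — expand S → c H
step 2: stack=$ H c  input=c d f f f f $  — match c
step 3: stack=$ H  input=d f f f f $  — expand H → A f
step 4: stack=$ f A  input=d f f f f $  — expand A → d f f f
step 5: stack=$ f f f f d  input=d f f f f $  — match d
step 6: stack=$ f f f f  input=f f f f $  — match f
step 7: stack=$ f f f  input=f f f $  — match f
step 8: stack=$ f f  input=f f $  — match f
step 9: stack=$ f  input=f $  — match f
Accept reached after 9 steps.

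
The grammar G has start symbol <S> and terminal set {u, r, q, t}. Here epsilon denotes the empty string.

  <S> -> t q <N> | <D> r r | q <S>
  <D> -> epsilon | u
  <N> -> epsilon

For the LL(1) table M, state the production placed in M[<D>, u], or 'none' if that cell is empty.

<D> -> u

FIRST(<D>): from <D>->epsilon we get {epsilon}; from <D>->u we get {u}. So FIRST(<D>) = {epsilon, u}.
FIRST(<N>): from <N>->epsilon we get {epsilon}. So FIRST(<N>) = {epsilon}.
FIRST(<S>): from <S>->t q <N> we get {t}; from <S>-><D> r r we get {r, u}; from <S>->q <S> we get {q}. So FIRST(<S>) = {q, r, t, u}.
FOLLOW(<S>) includes $ since <S> is the start symbol.
FOLLOW(<D>): in <S>-><D> r r, <D> is followed by r r with FIRST {r}. Thus FOLLOW(<D>) = {r}.
For <D> -> epsilon: FIRST(epsilon) = {epsilon}, so it goes in M[<D>, t] for t ∈ {}; since epsilon ∈ FIRST, also for every t ∈ FOLLOW(<D>) = {r}.
For <D> -> u: FIRST(u) = {u}, so it goes in M[<D>, t] for t ∈ {u}.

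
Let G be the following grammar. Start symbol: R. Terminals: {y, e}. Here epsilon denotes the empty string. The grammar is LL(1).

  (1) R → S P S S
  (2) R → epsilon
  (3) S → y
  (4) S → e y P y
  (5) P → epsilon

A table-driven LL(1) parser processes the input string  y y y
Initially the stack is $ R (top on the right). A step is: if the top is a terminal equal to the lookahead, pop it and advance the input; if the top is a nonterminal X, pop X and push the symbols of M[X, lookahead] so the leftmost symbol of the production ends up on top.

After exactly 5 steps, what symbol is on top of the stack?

step 1: stack=$ R  input=y y y $  — expand R → S P S S
step 2: stack=$ S S P S  input=y y y $  — expand S → y
step 3: stack=$ S S P y  input=y y y $  — match y
step 4: stack=$ S S P  input=y y $  — expand P → epsilon
step 5: stack=$ S S  input=y y $  — expand S → y
Stack after step 5: $ S y (top = y).

y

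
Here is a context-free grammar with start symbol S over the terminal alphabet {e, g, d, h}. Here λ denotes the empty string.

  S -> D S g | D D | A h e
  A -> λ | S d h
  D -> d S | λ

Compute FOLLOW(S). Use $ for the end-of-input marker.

{$, d, g, h}

FIRST(D): from D->d S we get {d}; from D->λ we get {λ}. So FIRST(D) = {λ, d}.
FIRST(S): from S->D S g we get {d, g, h}; from S->D D we get {λ, d}; from S->A h e we get {d, g, h}. So FIRST(S) = {λ, d, g, h}.
FIRST(A): from A->λ we get {λ}; from A->S d h we get {d, g, h}. So FIRST(A) = {λ, d, g, h}.
FOLLOW(S) includes $ since S is the start symbol.
FOLLOW(A): in S->A h e, A is followed by h e with FIRST {h}. Thus FOLLOW(A) = {h}.
FOLLOW(S): in S->D S g, S is followed by g with FIRST {g}; in A->S d h, S is followed by d h with FIRST {d}; in D->d S, the suffix after S is empty, so FOLLOW(S) ⊇ FOLLOW(D) = {$, d, g, h}. Thus FOLLOW(S) = {$, d, g, h}.
FOLLOW(D): in S->D S g, D is followed by S g with FIRST {d, g, h}; in S->D D (occurrence 1), D is followed by D with FIRST {λ, d}; in S->D D (occurrence 1), the suffix after D is nullable, so FOLLOW(D) ⊇ FOLLOW(S) = {$, d, g, h}; in S->D D (occurrence 2), the suffix after D is empty, so FOLLOW(D) ⊇ FOLLOW(S) = {$, d, g, h}. Thus FOLLOW(D) = {$, d, g, h}.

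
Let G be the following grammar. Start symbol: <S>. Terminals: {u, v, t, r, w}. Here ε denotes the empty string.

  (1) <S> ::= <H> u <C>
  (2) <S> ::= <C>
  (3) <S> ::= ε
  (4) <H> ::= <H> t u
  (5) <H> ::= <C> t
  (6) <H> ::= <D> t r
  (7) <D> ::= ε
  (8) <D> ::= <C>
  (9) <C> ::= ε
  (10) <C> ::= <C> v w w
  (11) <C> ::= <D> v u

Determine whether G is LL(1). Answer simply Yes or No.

FIRST(<S>) = {ε, t, v}
FIRST(<H>) = {t, v}
FIRST(<D>) = {ε, v}
FIRST(<C>) = {ε, v}
FOLLOW(<S>) = {$}
FOLLOW(<H>) = {t, u}
FOLLOW(<D>) = {t, v}
FOLLOW(<C>) = {$, t, v}
Cell M[<C>, v] receives both <C> ::= ε and <C> ::= <C> v w w and <C> ::= <D> v u — the grammar is not LL(1).

No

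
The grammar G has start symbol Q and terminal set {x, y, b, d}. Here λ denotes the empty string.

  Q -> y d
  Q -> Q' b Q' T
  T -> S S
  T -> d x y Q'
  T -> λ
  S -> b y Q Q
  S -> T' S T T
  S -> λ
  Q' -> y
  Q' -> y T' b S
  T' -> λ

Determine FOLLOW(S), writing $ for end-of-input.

FIRST(Q') = {y}
FIRST(T') = {λ}
FIRST(Q) = {y}  (via Q' b Q' T)
FIRST(T) = {λ, b, d}  (via S S)
FIRST(S) = {λ, b, d}  (via T' S T T)
FOLLOW(Q) includes $ since Q is the start symbol.
FOLLOW(Q): in S->b y Q Q (occurrence 1), Q is followed by Q with FIRST {y}; in S->b y Q Q (occurrence 2), the suffix after Q is empty, so FOLLOW(Q) ⊇ FOLLOW(S) = {$, b, d, y}. Thus FOLLOW(Q) = {$, b, d, y}.
FOLLOW(T): in Q->Q' b Q' T, the suffix after T is empty, so FOLLOW(T) ⊇ FOLLOW(Q) = {$, b, d, y}; in S->T' S T T (occurrence 1), T is followed by T with FIRST {λ, b, d}; in S->T' S T T (occurrence 1), the suffix after T is nullable, so FOLLOW(T) ⊇ FOLLOW(S) = {$, b, d, y}; in S->T' S T T (occurrence 2), the suffix after T is empty, so FOLLOW(T) ⊇ FOLLOW(S) = {$, b, d, y}. Thus FOLLOW(T) = {$, b, d, y}.
FOLLOW(Q'): in Q->Q' b Q' T (occurrence 1), Q' is followed by b Q' T with FIRST {b}; in Q->Q' b Q' T (occurrence 2), Q' is followed by T with FIRST {λ, b, d}; in Q->Q' b Q' T (occurrence 2), the suffix after Q' is nullable, so FOLLOW(Q') ⊇ FOLLOW(Q) = {$, b, d, y}; in T->d x y Q', the suffix after Q' is empty, so FOLLOW(Q') ⊇ FOLLOW(T) = {$, b, d, y}. Thus FOLLOW(Q') = {$, b, d, y}.
FOLLOW(S): in T->S S (occurrence 1), S is followed by S with FIRST {λ, b, d}; in T->S S (occurrence 1), the suffix after S is nullable, so FOLLOW(S) ⊇ FOLLOW(T) = {$, b, d, y}; in T->S S (occurrence 2), the suffix after S is empty, so FOLLOW(S) ⊇ FOLLOW(T) = {$, b, d, y}; in S->T' S T T, S is followed by T T with FIRST {λ, b, d}; in S->T' S T T, the suffix after S is nullable (adds nothing new); in Q'->y T' b S, the suffix after S is empty, so FOLLOW(S) ⊇ FOLLOW(Q') = {$, b, d, y}. Thus FOLLOW(S) = {$, b, d, y}.
FOLLOW(T'): in S->T' S T T, T' is followed by S T T with FIRST {λ, b, d}; in S->T' S T T, the suffix after T' is nullable, so FOLLOW(T') ⊇ FOLLOW(S) = {$, b, d, y}; in Q'->y T' b S, T' is followed by b S with FIRST {b}. Thus FOLLOW(T') = {$, b, d, y}.

{$, b, d, y}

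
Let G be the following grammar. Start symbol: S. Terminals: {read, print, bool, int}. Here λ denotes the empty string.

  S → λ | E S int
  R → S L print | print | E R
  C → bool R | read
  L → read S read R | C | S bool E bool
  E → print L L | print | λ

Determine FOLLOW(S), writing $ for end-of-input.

FIRST(C) = {bool, read}
FIRST(E) = {λ, print}
FIRST(S) = {λ, int, print}  (via E S int)
FIRST(L) = {bool, int, print, read}  (via C, S bool E bool)
FIRST(R) = {bool, int, print, read}  (via S L print, E R)
FOLLOW(S) includes $ since S is the start symbol.
FOLLOW(S): in S→E S int, S is followed by int with FIRST {int}; in R→S L print, S is followed by L print with FIRST {bool, int, print, read}; in L→read S read R, S is followed by read R with FIRST {read}; in L→S bool E bool, S is followed by bool E bool with FIRST {bool}. Thus FOLLOW(S) = {$, bool, int, print, read}.
FOLLOW(E): in S→E S int, E is followed by S int with FIRST {int, print}; in R→E R, E is followed by R with FIRST {bool, int, print, read}; in L→S bool E bool, E is followed by bool with FIRST {bool}. Thus FOLLOW(E) = {bool, int, print, read}.
FOLLOW(L): in R→S L print, L is followed by print with FIRST {print}; in E→print L L (occurrence 1), L is followed by L with FIRST {bool, int, print, read}; in E→print L L (occurrence 2), the suffix after L is empty, so FOLLOW(L) ⊇ FOLLOW(E) = {bool, int, print, read}. Thus FOLLOW(L) = {bool, int, print, read}.
FOLLOW(C): in L→C, the suffix after C is empty, so FOLLOW(C) ⊇ FOLLOW(L) = {bool, int, print, read}. Thus FOLLOW(C) = {bool, int, print, read}.
FOLLOW(R): in R→E R, the suffix after R is empty (adds nothing new); in C→bool R, the suffix after R is empty, so FOLLOW(R) ⊇ FOLLOW(C) = {bool, int, print, read}; in L→read S read R, the suffix after R is empty, so FOLLOW(R) ⊇ FOLLOW(L) = {bool, int, print, read}. Thus FOLLOW(R) = {bool, int, print, read}.

{$, bool, int, print, read}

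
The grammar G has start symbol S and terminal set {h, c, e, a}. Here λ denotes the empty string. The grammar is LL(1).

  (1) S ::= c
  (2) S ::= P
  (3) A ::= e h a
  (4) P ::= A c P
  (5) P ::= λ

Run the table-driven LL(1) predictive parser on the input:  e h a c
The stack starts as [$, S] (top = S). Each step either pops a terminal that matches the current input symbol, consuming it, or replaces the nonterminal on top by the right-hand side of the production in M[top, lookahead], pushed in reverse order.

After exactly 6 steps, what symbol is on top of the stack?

step 1: stack=$ S  input=e h a c $  — expand S ::= P
step 2: stack=$ P  input=e h a c $  — expand P ::= A c P
step 3: stack=$ P c A  input=e h a c $  — expand A ::= e h a
step 4: stack=$ P c a h e  input=e h a c $  — match e
step 5: stack=$ P c a h  input=h a c $  — match h
step 6: stack=$ P c a  input=a c $  — match a
Stack after step 6: $ P c (top = c).

c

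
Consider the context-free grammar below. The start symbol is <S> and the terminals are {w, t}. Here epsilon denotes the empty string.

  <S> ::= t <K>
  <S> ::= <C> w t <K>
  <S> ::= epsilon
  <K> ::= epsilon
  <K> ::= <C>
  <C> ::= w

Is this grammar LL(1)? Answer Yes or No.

FIRST(<S>) = {epsilon, t, w}
FIRST(<K>) = {epsilon, w}
FIRST(<C>) = {w}
FOLLOW(<S>) = {$}
FOLLOW(<K>) = {$}
FOLLOW(<C>) = {$, w}
Each cell of M receives at most one production.

Yes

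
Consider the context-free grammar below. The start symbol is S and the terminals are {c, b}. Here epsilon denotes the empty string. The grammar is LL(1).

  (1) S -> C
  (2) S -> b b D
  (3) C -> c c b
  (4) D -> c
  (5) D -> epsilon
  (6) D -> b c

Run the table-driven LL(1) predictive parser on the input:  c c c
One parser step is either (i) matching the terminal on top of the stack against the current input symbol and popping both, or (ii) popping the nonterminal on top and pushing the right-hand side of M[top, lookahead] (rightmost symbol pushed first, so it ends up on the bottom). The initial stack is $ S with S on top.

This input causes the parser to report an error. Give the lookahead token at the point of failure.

c

     Stack    Input    Action
  1  $ S      c c c $  expand S -> C
  2  $ C      c c c $  expand C -> c c b
  3  $ b c c  c c c $  match c
  4  $ b c    c c $    match c
  5  $ b      c $      error: top is terminal b but lookahead is c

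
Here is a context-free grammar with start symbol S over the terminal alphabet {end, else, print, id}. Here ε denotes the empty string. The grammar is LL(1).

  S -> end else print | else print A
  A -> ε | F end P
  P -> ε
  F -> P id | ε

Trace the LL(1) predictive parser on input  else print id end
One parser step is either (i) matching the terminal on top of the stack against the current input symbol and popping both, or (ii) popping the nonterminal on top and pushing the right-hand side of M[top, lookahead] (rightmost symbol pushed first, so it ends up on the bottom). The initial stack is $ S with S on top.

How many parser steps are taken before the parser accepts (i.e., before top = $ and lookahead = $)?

step 1: stack=$ S  input=else print id end $  — expand S -> else print A
step 2: stack=$ A print else  input=else print id end $  — match else
step 3: stack=$ A print  input=print id end $  — match print
step 4: stack=$ A  input=id end $  — expand A -> F end P
step 5: stack=$ P end F  input=id end $  — expand F -> P id
step 6: stack=$ P end id P  input=id end $  — expand P -> ε
step 7: stack=$ P end id  input=id end $  — match id
step 8: stack=$ P end  input=end $  — match end
step 9: stack=$ P  input=$  — expand P -> ε
Accept reached after 9 steps.

9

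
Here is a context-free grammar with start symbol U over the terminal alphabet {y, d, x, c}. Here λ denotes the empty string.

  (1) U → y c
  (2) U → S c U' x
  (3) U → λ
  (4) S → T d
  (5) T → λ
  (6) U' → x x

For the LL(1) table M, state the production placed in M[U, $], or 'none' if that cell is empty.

U → λ

FIRST(T): from T→λ we get {λ}. So FIRST(T) = {λ}.
FIRST(U'): from U'→x x we get {x}. So FIRST(U') = {x}.
FIRST(S): from S→T d we get {d}. So FIRST(S) = {d}.
FIRST(U): from U→y c we get {y}; from U→S c U' x we get {d}; from U→λ we get {λ}. So FIRST(U) = {λ, d, y}.
FOLLOW(U) includes $ since U is the start symbol.
FOLLOW(U): U appears on no right-hand side. Thus FOLLOW(U) = {$}.
For U → y c: FIRST(y c) = {y}, so it goes in M[U, t] for t ∈ {y}.
For U → S c U' x: FIRST(S c U' x) = {d}, so it goes in M[U, t] for t ∈ {d}.
For U → λ: FIRST(λ) = {λ}, so it goes in M[U, t] for t ∈ {}; since λ ∈ FIRST, also for every t ∈ FOLLOW(U) = {$}.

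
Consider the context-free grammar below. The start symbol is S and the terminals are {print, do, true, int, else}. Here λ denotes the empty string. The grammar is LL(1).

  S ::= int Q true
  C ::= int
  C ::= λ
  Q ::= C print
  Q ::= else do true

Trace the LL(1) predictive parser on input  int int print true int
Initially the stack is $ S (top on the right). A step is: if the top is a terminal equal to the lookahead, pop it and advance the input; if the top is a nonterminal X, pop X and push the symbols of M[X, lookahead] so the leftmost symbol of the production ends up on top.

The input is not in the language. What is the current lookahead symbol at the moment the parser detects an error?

step 1: stack=$ S  input=int int print true int $  — expand S ::= int Q true
step 2: stack=$ true Q int  input=int int print true int $  — match int
step 3: stack=$ true Q  input=int print true int $  — expand Q ::= C print
step 4: stack=$ true print C  input=int print true int $  — expand C ::= int
step 5: stack=$ true print int  input=int print true int $  — match int
step 6: stack=$ true print  input=print true int $  — match print
step 7: stack=$ true  input=true int $  — match true
step 8: stack=$  input=int $  — error: stack empty but input remains

int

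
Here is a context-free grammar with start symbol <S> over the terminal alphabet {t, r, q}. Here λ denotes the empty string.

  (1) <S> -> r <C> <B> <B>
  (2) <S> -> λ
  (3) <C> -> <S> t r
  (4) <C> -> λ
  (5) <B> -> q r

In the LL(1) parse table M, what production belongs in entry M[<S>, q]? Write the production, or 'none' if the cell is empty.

FIRST(<S>): from <S>->r <C> <B> <B> we get {r}; from <S>->λ we get {λ}. So FIRST(<S>) = {λ, r}.
FIRST(<B>): from <B>->q r we get {q}. So FIRST(<B>) = {q}.
FIRST(<C>): from <C>-><S> t r we get {r, t}; from <C>->λ we get {λ}. So FIRST(<C>) = {λ, r, t}.
FOLLOW(<S>) includes $ since <S> is the start symbol.
FOLLOW(<S>): in <C>-><S> t r, <S> is followed by t r with FIRST {t}. Thus FOLLOW(<S>) = {$, t}.
For <S> -> r <C> <B> <B>: FIRST(r <C> <B> <B>) = {r}, so it goes in M[<S>, t] for t ∈ {r}.
For <S> -> λ: FIRST(λ) = {λ}, so it goes in M[<S>, t] for t ∈ {}; since λ ∈ FIRST, also for every t ∈ FOLLOW(<S>) = {$, t}.
None of these place a production in M[<S>, q].

none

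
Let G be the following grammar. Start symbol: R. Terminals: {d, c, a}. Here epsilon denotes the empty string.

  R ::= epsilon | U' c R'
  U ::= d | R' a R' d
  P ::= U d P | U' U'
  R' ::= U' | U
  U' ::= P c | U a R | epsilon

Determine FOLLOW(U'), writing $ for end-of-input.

FIRST(R) = {epsilon, a, c, d}  (via U' c R')
FIRST(U) = {a, c, d}  (via R' a R' d)
FIRST(P) = {epsilon, a, c, d}  (via U d P, U' U')
FIRST(U') = {epsilon, a, c, d}  (via P c, U a R)
FIRST(R') = {epsilon, a, c, d}  (via U', U)
FOLLOW(R) includes $ since R is the start symbol.
FOLLOW(P): in P::=U d P, the suffix after P is empty (adds nothing new); in U'::=P c, P is followed by c with FIRST {c}. Thus FOLLOW(P) = {c}.
FOLLOW(R): in U'::=U a R, the suffix after R is empty, so FOLLOW(R) ⊇ FOLLOW(U') = {$, a, c, d}. Thus FOLLOW(R) = {$, a, c, d}.
FOLLOW(R'): in R::=U' c R', the suffix after R' is empty, so FOLLOW(R') ⊇ FOLLOW(R) = {$, a, c, d}; in U::=R' a R' d (occurrence 1), R' is followed by a R' d with FIRST {a}; in U::=R' a R' d (occurrence 2), R' is followed by d with FIRST {d}. Thus FOLLOW(R') = {$, a, c, d}.
FOLLOW(U): in P::=U d P, U is followed by d P with FIRST {d}; in R'::=U, the suffix after U is empty, so FOLLOW(U) ⊇ FOLLOW(R') = {$, a, c, d}; in U'::=U a R, U is followed by a R with FIRST {a}. Thus FOLLOW(U) = {$, a, c, d}.
FOLLOW(U'): in R::=U' c R', U' is followed by c R' with FIRST {c}; in P::=U' U' (occurrence 1), U' is followed by U' with FIRST {epsilon, a, c, d}; in P::=U' U' (occurrence 1), the suffix after U' is nullable, so FOLLOW(U') ⊇ FOLLOW(P) = {c}; in P::=U' U' (occurrence 2), the suffix after U' is empty, so FOLLOW(U') ⊇ FOLLOW(P) = {c}; in R'::=U', the suffix after U' is empty, so FOLLOW(U') ⊇ FOLLOW(R') = {$, a, c, d}. Thus FOLLOW(U') = {$, a, c, d}.

{$, a, c, d}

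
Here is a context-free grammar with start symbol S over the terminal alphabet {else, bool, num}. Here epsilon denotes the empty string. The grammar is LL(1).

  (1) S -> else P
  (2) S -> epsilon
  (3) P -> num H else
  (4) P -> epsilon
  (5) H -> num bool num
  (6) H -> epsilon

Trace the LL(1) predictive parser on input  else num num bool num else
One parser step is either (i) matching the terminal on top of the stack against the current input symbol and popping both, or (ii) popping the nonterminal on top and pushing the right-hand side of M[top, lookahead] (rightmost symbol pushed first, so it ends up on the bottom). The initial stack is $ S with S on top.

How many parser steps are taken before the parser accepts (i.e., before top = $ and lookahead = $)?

     Stack                Input                         Action
  1  $ S                  else num num bool num else $  expand S -> else P
  2  $ P else             else num num bool num else $  match else
  3  $ P                  num num bool num else $       expand P -> num H else
  4  $ else H num         num num bool num else $       match num
  5  $ else H             num bool num else $           expand H -> num bool num
  6  $ else num bool num  num bool num else $           match num
  7  $ else num bool      bool num else $               match bool
  8  $ else num           num else $                    match num
  9  $ else               else $                        match else
Accept reached after 9 steps.

9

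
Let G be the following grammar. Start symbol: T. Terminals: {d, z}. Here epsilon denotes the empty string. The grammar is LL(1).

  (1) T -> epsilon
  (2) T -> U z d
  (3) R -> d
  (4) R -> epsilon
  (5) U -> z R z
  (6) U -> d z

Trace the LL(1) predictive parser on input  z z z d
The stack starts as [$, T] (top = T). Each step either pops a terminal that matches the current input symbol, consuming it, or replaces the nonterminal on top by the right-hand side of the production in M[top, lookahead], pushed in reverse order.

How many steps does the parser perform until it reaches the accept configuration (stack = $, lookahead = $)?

step 1: stack=$ T  input=z z z d $  — expand T -> U z d
step 2: stack=$ d z U  input=z z z d $  — expand U -> z R z
step 3: stack=$ d z z R z  input=z z z d $  — match z
step 4: stack=$ d z z R  input=z z d $  — expand R -> epsilon
step 5: stack=$ d z z  input=z z d $  — match z
step 6: stack=$ d z  input=z d $  — match z
step 7: stack=$ d  input=d $  — match d
Accept reached after 7 steps.

7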